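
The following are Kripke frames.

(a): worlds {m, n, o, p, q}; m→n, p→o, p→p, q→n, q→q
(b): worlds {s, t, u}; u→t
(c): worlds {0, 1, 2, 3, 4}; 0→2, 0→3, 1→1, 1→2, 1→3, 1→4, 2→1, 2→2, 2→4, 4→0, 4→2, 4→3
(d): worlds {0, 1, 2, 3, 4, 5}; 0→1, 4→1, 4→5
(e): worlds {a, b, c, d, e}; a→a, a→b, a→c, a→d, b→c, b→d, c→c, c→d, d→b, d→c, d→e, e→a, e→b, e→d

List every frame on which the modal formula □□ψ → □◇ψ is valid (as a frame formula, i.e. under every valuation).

Frame correspondent (Sahlqvist): ∀x ∀z (xRz → ∃w (xR²w ∧ zRw)) — i.e. a generalized confluence (Geach) condition.
(a): fails — mRn but no w with mR²w and nRw.
(b): fails — uRt but no w with uR²w and tRw.
(c): fails — 0R3 but no w with 0R²w and 3Rw.
(d): fails — 0R1 but no w with 0R²w and 1Rw.
(e): ✓.

(e)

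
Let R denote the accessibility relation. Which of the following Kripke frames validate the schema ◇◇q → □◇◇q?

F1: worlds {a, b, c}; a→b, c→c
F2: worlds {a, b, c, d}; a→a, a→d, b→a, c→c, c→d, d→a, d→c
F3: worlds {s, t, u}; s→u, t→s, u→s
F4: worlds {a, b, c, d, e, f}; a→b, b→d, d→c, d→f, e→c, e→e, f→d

F1, F2

The schema corresponds to a generalized confluence (Geach) condition: ∀x ∀y ∀z ((xR²y ∧ xRz) → ∃w (y = w ∧ zR²w)).
F1: satisfies the condition.
F2: satisfies the condition.
F3: fails — sR²s, sRu but no w with s=w and uR²w.
F4: fails — aR²d, aRb but no w with d=w and bR²w.
Valid on: F1, F2.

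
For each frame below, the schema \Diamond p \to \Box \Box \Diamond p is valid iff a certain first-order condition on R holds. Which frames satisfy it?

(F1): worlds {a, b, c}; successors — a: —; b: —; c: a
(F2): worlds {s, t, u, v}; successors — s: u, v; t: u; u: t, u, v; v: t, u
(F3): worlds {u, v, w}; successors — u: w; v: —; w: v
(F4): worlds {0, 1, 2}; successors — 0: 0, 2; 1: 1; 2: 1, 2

Frame correspondent (Sahlqvist): \forall x \forall y \forall z ((xRy \wedge x R^2 z) \to \exists w (y = w \wedge zRw)) — i.e. a generalized confluence (Geach) condition.
(F1): condition met.
(F2): fails — sRv, sR²t but no w with v=w and tRw.
(F3): fails — uRw, uR²v but no t with w=t and vRt.
(F4): fails — 0R0, 0R²1 but no w with 0=w and 1Rw.

(F1)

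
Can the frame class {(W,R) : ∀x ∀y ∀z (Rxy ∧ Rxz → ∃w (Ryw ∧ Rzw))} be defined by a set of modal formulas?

Yes, by ◇□r → □◇r

This is a Sahlqvist condition; the .2 axiom ◇□r → □◇r defines it.
Suppose ◇□r→□◇r is valid. Take Rxy, Rxz and set V(r)={w : Ryw}. Then □r at y so ◇□r at x, so □◇r at x, so ◇r at z, giving w with Rzw and Ryw.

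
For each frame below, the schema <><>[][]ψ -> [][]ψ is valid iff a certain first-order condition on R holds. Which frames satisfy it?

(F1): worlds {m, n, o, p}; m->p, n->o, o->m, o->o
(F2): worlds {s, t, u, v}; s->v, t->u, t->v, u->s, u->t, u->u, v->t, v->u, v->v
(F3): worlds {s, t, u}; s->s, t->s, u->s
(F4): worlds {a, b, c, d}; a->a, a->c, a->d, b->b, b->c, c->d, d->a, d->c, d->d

Frame correspondent (Sahlqvist): forall x forall y forall z ((x R^2 y & x R^2 z) -> exists w (y R^2 w & z = w)) — i.e. a generalized confluence (Geach) condition.
(F1): fails — nR²m, nR²m but no w with mR²w and m=w.
(F2): fails — tR²s, tR²s but no w with sR²w and s=w.
(F3): condition met.
(F4): fails — bR²c, bR²b but no w with cR²w and b=w.

(F3)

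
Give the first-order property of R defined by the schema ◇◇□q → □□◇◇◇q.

This is a Sahlqvist (Geach-type) schema ◇^2□^1q → □^2◇^3q.
Minimal-valuation argument: fix x; take any y with xR^2y and any z with xR^2z. Set V(q) to the set of worlds R-reachable from y in exactly 1 step. Then □^1q holds at y, so the antecedent holds at x; validity forces ◇^3q at z, giving a w with zR^3w and yR^1w.
First-order correspondent: ∀x ∀y ∀z ((xR²y ∧ xR²z) → ∃w (yRw ∧ zR³w)).

∀x ∀y ∀z ((xR²y ∧ xR²z) → ∃w (yRw ∧ zR³w))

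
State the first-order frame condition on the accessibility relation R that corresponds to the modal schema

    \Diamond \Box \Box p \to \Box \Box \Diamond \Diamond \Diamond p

This is a Sahlqvist (Geach-type) schema ◇^1□^2p → □^2◇^3p.
First-order correspondent: \forall x \forall y \forall z ((xRy \wedge x R^2 z) \to \exists w (y R^2 w \wedge z R^3 w)).

\forall x \forall y \forall z ((xRy \wedge x R^2 z) \to \exists w (y R^2 w \wedge z R^3 w))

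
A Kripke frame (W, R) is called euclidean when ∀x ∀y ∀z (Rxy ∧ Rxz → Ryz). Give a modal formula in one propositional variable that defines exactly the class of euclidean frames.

The condition is the Euclidean property. The 5 schema ◇r → □◇r defines it.

◇r → □◇r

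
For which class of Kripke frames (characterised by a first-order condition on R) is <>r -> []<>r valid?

This is the 5 axiom.
It corresponds to the Euclidean property: forall x forall y forall z (Rxy & Rxz -> Ryz).

The Euclidean property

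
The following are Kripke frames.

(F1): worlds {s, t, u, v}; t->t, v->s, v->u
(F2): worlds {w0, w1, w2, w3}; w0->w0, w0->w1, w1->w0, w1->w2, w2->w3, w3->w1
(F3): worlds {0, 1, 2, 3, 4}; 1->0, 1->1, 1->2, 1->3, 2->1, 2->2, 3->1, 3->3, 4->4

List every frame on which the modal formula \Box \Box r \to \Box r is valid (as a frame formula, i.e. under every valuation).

The schema corresponds to density: \forall x \forall y (Rxy \to \exists z (Rxz \wedge Rzy)).
(F1): fails — Rvu but no z with Rvz and Rzu.
(F2): fails — Rw1w2 but no z with Rw1z and Rzw2.
(F3): condition met.
Valid on: (F3).

(F3)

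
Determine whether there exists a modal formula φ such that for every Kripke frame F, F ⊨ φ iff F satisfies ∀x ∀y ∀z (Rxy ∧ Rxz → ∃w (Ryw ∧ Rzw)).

The condition is convergence. A defining modal formula is ◇□r → □◇r.
Suppose ◇□r→□◇r is valid. Take Rxy, Rxz and set V(r)={w : Ryw}. Then □r at y so ◇□r at x, so □◇r at x, so ◇r at z, giving w with Rzw and Ryw.

Definable; ◇□r → □◇r defines it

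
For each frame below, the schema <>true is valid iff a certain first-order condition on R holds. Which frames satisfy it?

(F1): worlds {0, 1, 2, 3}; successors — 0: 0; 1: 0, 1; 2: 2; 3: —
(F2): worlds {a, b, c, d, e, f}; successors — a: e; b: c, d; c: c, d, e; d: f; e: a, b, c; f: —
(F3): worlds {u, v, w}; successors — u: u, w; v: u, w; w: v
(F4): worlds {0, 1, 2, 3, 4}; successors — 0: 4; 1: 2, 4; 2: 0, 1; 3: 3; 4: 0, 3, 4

The schema corresponds to seriality: forall x exists y Rxy.
(F1): fails — world 3 has no successor.
(F2): fails — world f has no successor.
(F3): holds.
(F4): holds.

(F3), (F4)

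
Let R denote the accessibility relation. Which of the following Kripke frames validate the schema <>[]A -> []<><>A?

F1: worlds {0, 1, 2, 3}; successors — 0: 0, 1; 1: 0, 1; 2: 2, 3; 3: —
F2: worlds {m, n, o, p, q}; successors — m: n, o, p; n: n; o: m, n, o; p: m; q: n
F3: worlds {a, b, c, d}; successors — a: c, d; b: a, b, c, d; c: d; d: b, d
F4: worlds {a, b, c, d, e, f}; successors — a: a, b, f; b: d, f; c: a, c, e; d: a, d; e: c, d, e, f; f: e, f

F3, F4

This is the axiom for a generalized confluence (Geach) condition; its first-order frame correspondent is forall x forall y forall z ((xRy & xRz) -> exists w (yRw & z R^2 w)).
F1: fails — 2R2, 2R3 but no w with 2Rw and 3R²w.
F2: fails — mRp, mRn but no w with pRw and nR²w.
F3: satisfies the condition.
F4: satisfies the condition.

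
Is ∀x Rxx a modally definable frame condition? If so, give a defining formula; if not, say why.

This is a Sahlqvist condition; the T axiom □p → p defines it.
Suppose □p→p is valid. At any x set V(p)={w : Rxw}. Then □p holds at x, so p holds at x, i.e. Rxx.

Yes — defined by □p → p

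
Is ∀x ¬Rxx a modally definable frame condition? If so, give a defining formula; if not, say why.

Not modally definable

If a class were modally definable it would be closed under surjective bounded morphisms (Goldblatt–Thomason).
The 3-cycle (worlds a,b,c with a→b→c→a) is irreflexive, and the map sending every world to a single reflexive point • is a surjective bounded morphism (forth: every edge maps to (•,•); back: every world has a successor). So any modal formula valid on the 3-cycle is also valid on the reflexive point, which is not irreflexive.
So no modal formula (or set of formulas) defines exactly the irreflexive frames.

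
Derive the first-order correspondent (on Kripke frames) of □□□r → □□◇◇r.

∀x ∀z (xR²z → ∃w (xR³w ∧ zR²w))

This is a Sahlqvist (Geach-type) schema ◇^0□^3r → □^2◇^2r.
Minimal-valuation argument: fix x; take any y with xR^0y and any z with xR^2z. Set V(r) to the set of worlds R-reachable from y in exactly 3 steps. Then □^3r holds at y, so the antecedent holds at x; validity forces ◇^2r at z, giving a w with zR^2w and yR^3w.
First-order correspondent: ∀x ∀z (xR²z → ∃w (xR³w ∧ zR²w)).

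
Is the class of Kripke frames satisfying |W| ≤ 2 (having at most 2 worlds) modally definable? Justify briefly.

Any modally definable frame class is closed under disjoint unions.
Any modal formula valid on each of 3 disjoint one-world frames is valid on their disjoint union (validity is preserved under disjoint unions). Each one-world frame has |W|=1≤2, but the union has |W|=3.
So no modal formula (or set of formulas) defines exactly the |W|≤2 frames.

Not modally definable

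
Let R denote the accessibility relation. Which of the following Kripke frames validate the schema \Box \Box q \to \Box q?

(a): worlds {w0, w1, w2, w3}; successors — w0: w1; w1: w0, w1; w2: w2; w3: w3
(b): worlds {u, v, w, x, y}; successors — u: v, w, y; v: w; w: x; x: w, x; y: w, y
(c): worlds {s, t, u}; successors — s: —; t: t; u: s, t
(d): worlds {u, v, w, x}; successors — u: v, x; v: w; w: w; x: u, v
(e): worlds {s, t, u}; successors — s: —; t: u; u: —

(a)

The schema corresponds to density: \forall x \forall y (Rxy \to \exists z (Rxz \wedge Rzy)).
(a): satisfies the condition.
(b): fails — Ruv but no z with Ruz and Rzv.
(c): fails — Rus but no z with Ruz and Rzs.
(d): fails — Rxu but no z with Rxz and Rzu.
(e): fails — Rtu but no z with Rtz and Rzu.
Valid on: (a).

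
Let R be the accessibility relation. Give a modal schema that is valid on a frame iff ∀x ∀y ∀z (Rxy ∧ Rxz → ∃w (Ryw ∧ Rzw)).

A defining formula is ◇□q → □◇q (the .2 axiom).
Suppose ◇□q→□◇q is valid. Take Rxy, Rxz and set V(q)={w : Ryw}. Then □q at y so ◇□q at x, so □◇q at x, so ◇q at z, giving w with Rzw and Ryw.

◇□q → □◇q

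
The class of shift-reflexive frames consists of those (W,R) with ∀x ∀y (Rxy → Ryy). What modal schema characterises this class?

□(□s → s)

A defining formula is □(□s → s) (the T□ axiom).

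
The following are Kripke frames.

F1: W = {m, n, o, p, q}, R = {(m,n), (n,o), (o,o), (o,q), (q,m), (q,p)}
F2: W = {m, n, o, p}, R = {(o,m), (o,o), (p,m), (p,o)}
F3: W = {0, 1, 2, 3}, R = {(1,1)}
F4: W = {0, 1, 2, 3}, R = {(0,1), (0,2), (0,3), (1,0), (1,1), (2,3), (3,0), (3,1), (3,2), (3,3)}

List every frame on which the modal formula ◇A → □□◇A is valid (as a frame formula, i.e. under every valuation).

This is the axiom for a generalized confluence (Geach) condition; its first-order frame correspondent is ∀x ∀y ∀z ((xRy ∧ xR²z) → ∃w (y = w ∧ zRw)).
F1: fails — mRn, mR²o but no w with n=w and oRw.
F2: fails — oRm, oR²m but no w with m=w and mRw.
F3: satisfies the condition.
F4: fails — 0R1, 0R²2 but no w with 1=w and 2Rw.

F3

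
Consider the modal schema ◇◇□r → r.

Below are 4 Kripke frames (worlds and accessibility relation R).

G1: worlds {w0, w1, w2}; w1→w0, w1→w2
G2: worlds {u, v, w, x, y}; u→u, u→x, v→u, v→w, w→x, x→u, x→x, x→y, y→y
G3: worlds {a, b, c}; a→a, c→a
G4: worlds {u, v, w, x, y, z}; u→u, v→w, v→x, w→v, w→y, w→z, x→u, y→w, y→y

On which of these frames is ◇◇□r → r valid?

Frame correspondent (Sahlqvist): ∀x ∀y (xR²y → ∃w (yRw ∧ x = w)) — i.e. a generalized confluence (Geach) condition.
G1: satisfies the condition.
G2: fails — uR²y but no t with yRt and u=t.
G3: fails — cR²a but no w with aRw and c=w.
G4: fails — vR²u but no t with uRt and v=t.
Valid on: G1.

G1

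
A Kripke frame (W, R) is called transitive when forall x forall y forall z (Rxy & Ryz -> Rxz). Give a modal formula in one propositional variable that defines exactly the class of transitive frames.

This is transitivity; the standard corresponding axiom is 4: □q → □□q.

□q → □□q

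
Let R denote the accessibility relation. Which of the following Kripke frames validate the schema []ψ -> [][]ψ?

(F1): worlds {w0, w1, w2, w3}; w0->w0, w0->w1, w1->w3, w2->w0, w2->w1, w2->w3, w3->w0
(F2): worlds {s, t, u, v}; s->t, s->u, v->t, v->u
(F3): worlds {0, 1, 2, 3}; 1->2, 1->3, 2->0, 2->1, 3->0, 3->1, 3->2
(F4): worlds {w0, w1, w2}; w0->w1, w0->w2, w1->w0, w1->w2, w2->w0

This is the axiom for transitivity; its first-order frame correspondent is forall x forall y forall z (Rxy & Ryz -> Rxz).
(F1): fails — Rw1w3 and Rw3w0 but not Rw1w0.
(F2): satisfies the condition.
(F3): fails — R31 and R13 but not R33.
(F4): fails — Rw1w0 and Rw0w1 but not Rw1w1.

(F2)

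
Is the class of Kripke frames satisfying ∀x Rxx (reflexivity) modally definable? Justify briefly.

Yes: it is reflexivity, defined by the T schema □q → q.

Yes — defined by □q → q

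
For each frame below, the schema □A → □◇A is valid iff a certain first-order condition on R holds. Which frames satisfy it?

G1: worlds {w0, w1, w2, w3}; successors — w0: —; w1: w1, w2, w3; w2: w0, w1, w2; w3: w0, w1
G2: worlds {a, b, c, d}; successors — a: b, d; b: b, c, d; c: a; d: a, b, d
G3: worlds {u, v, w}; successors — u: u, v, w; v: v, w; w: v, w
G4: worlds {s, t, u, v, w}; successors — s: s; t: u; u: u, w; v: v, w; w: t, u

Frame correspondent (Sahlqvist): ∀x ∀z (xRz → ∃w (xRw ∧ zRw)) — i.e. a generalized confluence (Geach) condition.
G1: fails — w2Rw0 but no w with w2Rw and w0Rw.
G2: fails — bRc but no w with bRw and cRw.
G3: holds.
G4: fails — vRw but no w* with vRw* and wRw*.

G3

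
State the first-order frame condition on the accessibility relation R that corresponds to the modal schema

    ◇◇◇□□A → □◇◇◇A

∀x ∀y ∀z ((xR³y ∧ xRz) → ∃w (yR²w ∧ zR³w))

This is a Sahlqvist (Geach-type) schema ◇^3□^2A → □^1◇^3A.
First-order correspondent: ∀x ∀y ∀z ((xR³y ∧ xRz) → ∃w (yR²w ∧ zR³w)).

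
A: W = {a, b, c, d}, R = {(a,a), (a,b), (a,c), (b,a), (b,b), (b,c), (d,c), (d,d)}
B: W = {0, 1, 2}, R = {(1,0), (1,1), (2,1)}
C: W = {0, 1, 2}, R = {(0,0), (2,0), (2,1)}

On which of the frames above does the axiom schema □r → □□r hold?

A, C

The schema corresponds to transitivity: ∀x ∀y ∀z (Rxy ∧ Ryz → Rxz).
A: holds.
B: fails — R21 and R10 but not R20.
C: holds.
Valid on: A, C.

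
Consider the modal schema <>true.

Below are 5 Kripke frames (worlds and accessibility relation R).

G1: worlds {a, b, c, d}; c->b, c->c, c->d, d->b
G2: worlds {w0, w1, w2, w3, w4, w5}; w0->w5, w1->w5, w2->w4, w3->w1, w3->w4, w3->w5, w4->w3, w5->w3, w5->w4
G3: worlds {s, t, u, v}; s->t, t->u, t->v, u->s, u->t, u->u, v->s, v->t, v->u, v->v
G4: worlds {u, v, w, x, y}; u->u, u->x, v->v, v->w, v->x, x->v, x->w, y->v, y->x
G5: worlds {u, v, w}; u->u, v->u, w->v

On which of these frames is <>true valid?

G2, G3, G5

This is the axiom for seriality; its first-order frame correspondent is forall x exists y Rxy.
G1: fails — world a has no successor.
G2: satisfies the condition.
G3: satisfies the condition.
G4: fails — world w has no successor.
G5: satisfies the condition.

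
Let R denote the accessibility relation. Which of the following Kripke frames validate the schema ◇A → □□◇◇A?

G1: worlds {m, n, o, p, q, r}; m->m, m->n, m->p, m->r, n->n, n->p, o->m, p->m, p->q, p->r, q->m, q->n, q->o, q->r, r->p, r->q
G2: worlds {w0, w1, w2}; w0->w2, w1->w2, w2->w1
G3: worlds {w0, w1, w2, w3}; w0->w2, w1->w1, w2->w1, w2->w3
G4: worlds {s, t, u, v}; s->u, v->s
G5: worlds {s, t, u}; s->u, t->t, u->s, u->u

Frame correspondent (Sahlqvist): ∀x ∀y ∀z ((xRy ∧ xR²z) → ∃w (y = w ∧ zR²w)) — i.e. a generalized confluence (Geach) condition.
G1: fails — mRp, mR²r but no w with p=w and rR²w.
G2: fails — w0Rw2, w0R²w1 but no w with w2=w and w1R²w.
G3: fails — w0Rw2, w0R²w1 but no w with w2=w and w1R²w.
G4: fails — vRs, vR²u but no w with s=w and uR²w.
G5: ✓.

G5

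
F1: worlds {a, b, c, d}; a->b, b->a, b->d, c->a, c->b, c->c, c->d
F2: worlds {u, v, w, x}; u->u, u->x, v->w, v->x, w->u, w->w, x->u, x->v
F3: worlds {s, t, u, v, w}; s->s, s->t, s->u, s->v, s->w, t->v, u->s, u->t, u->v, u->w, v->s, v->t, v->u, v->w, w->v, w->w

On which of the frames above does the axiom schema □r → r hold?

none

Frame correspondent (Sahlqvist): ∀x Rxx — i.e. reflexivity.
F1: fails — world a does not see itself.
F2: fails — world v does not see itself.
F3: fails — world t does not see itself.
Valid on no frame.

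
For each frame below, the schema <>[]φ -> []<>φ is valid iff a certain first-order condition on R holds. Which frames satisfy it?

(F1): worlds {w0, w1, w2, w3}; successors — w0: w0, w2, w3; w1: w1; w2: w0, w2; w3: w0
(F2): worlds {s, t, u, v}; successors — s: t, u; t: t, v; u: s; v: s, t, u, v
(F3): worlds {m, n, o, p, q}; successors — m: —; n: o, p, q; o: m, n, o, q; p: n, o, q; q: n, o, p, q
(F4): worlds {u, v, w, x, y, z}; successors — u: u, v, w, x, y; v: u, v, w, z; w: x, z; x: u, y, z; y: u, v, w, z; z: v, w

(F1)

Frame correspondent (Sahlqvist): forall x forall y forall z (Rxy & Rxz -> exists w (Ryw & Rzw)) — i.e. convergence.
(F1): holds.
(F2): fails — Rsu and Rst but u and t have no common successor.
(F3): fails — Rom and Rom but m and m have no common successor.
(F4): fails — Rvz and Rvw but z and w have no common successor.
Valid on: (F1).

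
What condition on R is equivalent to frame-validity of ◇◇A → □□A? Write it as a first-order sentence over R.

∀x ∀y ∀z ((xR²y ∧ xR²z) → ∃w (y = w ∧ z = w))

This is a Sahlqvist (Geach-type) schema ◇^2□^0A → □^2◇^0A.
Minimal-valuation argument: fix x; take any y with xR^2y and any z with xR^2z. Set V(A) to the set of worlds R-reachable from y in exactly 0 steps. Then □^0A holds at y, so the antecedent holds at x; validity forces ◇^0A at z, giving a w with zR^0w and yR^0w.
First-order correspondent: ∀x ∀y ∀z ((xR²y ∧ xR²z) → ∃w (y = w ∧ z = w)).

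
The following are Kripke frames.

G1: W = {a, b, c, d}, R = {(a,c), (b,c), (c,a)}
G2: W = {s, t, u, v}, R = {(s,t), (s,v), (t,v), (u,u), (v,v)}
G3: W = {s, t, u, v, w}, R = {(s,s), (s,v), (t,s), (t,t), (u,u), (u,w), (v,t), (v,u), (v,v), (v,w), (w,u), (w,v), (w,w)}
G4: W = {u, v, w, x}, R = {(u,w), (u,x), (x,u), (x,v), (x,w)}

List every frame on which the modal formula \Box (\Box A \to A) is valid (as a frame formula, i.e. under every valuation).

Frame correspondent (Sahlqvist): \forall x \forall y (Rxy \to Ryy) — i.e. shift-reflexivity.
G1: fails — Rac but not Rcc.
G2: fails — Rst but not Rtt.
G3: ✓.
G4: fails — Rxw but not Rww.

G3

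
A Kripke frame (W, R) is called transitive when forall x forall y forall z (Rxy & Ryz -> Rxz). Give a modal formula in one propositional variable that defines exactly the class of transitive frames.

This is transitivity; the standard corresponding axiom is 4: □q → □□q.
Suppose □q→□□q is valid. Take Rxy, Ryz and set V(q)={w : Rxw}. Then □q at x, so □□q at x, so □q at y, so q at z, i.e. Rxz.

□q → □□q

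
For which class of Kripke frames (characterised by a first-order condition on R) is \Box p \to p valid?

reflexivity: \forall x Rxx

Suppose □p→p is valid. At any x set V(p)={w : Rxw}. Then □p holds at x, so p holds at x, i.e. Rxx.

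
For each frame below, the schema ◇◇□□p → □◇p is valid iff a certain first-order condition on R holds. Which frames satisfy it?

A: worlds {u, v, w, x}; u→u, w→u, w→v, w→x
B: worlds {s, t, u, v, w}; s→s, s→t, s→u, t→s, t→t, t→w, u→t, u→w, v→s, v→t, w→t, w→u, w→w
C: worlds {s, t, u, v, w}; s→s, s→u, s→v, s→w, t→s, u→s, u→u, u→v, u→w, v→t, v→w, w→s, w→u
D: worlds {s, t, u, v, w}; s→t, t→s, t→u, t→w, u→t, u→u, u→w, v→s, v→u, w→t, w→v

B

This is the axiom for a generalized confluence (Geach) condition; its first-order frame correspondent is ∀x ∀y ∀z ((xR²y ∧ xRz) → ∃w (yR²w ∧ zRw)).
A: fails — wR²u, wRv but no t with uR²t and vRt.
B: ✓.
C: fails — sR²v, sRv but no w* with vR²w* and vRw*.
D: fails — tR²w, tRs but no w* with wR²w* and sRw*.
Valid on: B.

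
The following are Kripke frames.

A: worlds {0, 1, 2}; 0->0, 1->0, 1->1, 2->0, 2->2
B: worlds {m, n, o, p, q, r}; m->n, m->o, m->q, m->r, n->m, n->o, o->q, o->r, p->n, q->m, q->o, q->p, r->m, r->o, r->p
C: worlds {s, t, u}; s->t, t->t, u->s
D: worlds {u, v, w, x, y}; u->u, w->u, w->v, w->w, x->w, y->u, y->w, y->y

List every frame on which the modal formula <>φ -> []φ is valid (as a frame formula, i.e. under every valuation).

This is the axiom for partial functionality; its first-order frame correspondent is forall x forall y forall z (Rxy & Rxz -> y = z).
A: fails — 1 sees both 0 and 1.
B: fails — m sees both n and o.
C: holds.
D: fails — w sees both u and v.

C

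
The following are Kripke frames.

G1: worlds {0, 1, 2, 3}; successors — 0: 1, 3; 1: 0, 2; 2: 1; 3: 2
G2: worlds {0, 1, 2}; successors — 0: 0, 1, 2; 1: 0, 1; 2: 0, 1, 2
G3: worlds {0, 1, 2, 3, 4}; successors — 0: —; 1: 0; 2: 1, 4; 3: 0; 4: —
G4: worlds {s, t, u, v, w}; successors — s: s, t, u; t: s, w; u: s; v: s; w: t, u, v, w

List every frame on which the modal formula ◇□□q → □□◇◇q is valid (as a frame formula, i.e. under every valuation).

G2, G4

Frame correspondent (Sahlqvist): ∀x ∀y ∀z ((xRy ∧ xR²z) → ∃w (yR²w ∧ zR²w)) — i.e. a generalized confluence (Geach) condition.
G1: fails — 0R1, 0R²0 but no w with 1R²w and 0R²w.
G2: holds.
G3: fails — 2R1, 2R²0 but no w with 1R²w and 0R²w.
G4: holds.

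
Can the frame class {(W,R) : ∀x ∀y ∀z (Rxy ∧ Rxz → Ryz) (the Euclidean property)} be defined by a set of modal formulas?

Definable; ◇q → □◇q defines it

This is a Sahlqvist condition; the 5 axiom ◇q → □◇q defines it.
Suppose ◇q→□◇q is valid. Take Rxy, Rxz and set V(q)={y}. Then ◇q at x, so □◇q at x, so ◇q at z, so some w with Rzw has q; w=y, i.e. Rzy. By symmetry of the argument, Ryz.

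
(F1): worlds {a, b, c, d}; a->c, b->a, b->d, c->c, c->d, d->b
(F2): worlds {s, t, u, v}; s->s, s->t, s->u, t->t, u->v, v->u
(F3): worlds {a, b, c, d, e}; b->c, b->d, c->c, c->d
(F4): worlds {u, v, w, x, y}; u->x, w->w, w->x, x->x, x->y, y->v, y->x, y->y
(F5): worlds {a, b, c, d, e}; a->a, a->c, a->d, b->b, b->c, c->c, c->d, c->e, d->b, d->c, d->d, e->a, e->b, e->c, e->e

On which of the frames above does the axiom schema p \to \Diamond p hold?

Frame correspondent (Sahlqvist): \forall x Rxx — i.e. reflexivity.
(F1): fails — world a does not see itself.
(F2): fails — world u does not see itself.
(F3): fails — world a does not see itself.
(F4): fails — world u does not see itself.
(F5): ✓.
Valid on: (F5).

(F5)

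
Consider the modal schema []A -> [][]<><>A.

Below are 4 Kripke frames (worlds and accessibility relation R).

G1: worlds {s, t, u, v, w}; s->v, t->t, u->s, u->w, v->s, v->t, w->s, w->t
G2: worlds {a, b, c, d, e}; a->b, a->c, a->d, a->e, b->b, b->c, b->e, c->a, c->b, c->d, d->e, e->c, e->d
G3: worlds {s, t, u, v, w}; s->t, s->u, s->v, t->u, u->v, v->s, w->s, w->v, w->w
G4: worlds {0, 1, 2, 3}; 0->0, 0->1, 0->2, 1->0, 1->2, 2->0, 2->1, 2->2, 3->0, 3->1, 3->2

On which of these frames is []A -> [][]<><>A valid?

G4

The schema corresponds to a generalized confluence (Geach) condition: forall x forall z (x R^2 z -> exists w (xRw & z R^2 w)).
G1: fails — sR²s but no w* with sRw* and sR²w*.
G2: fails — dR²d but no w with dRw and dR²w.
G3: fails — sR²u but no w* with sRw* and uR²w*.
G4: condition met.
Valid on: G4.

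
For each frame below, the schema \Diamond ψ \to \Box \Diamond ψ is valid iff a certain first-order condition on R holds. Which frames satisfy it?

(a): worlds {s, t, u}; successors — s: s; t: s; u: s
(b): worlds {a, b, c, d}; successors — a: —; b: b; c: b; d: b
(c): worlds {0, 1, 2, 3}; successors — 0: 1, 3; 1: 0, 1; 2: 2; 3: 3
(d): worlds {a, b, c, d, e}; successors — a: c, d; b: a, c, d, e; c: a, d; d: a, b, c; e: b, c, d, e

(a), (b)

This is the axiom for the Euclidean property; its first-order frame correspondent is \forall x \forall y \forall z (Rxy \wedge Rxz \to Ryz).
(a): satisfies the condition.
(b): satisfies the condition.
(c): fails — R01 and R03 but not R13.
(d): fails — Rac and Rac but not Rcc.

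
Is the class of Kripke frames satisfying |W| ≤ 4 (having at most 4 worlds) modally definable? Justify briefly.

Modal frame validity is preserved under disjoint unions.
Any modal formula valid on each of 5 disjoint one-world frames is valid on their disjoint union (validity is preserved under disjoint unions). Each one-world frame has |W|=1≤4, but the union has |W|=5.
So no modal formula (or set of formulas) defines exactly the |W|≤4 frames.

Not modally definable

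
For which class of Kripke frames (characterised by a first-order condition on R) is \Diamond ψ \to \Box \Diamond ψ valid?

The Euclidean property

This is the 5 axiom.
Its frame correspondent is the Euclidean property — \forall x \forall y \forall z (Rxy \wedge Rxz \to Ryz).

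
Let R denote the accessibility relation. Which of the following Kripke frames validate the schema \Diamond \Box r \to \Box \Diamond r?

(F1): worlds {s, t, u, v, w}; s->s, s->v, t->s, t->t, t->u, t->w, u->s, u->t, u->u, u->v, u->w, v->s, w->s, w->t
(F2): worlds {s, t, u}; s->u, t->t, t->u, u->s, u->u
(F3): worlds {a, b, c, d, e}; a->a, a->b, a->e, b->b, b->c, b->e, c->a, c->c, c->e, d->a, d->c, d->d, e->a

(F1), (F2)

This is the axiom for convergence; its first-order frame correspondent is \forall x \forall y \forall z (Rxy \wedge Rxz \to \exists w (Ryw \wedge Rzw)).
(F1): condition met.
(F2): condition met.
(F3): fails — Rab and Rae but b and e have no common successor.
Valid on: (F1), (F2).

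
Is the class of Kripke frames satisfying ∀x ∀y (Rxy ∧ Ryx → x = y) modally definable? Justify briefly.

Not definable by any modal formula

Modal frame validity is preserved under surjective bounded morphisms.
The 8-cycle (worlds w0,w1,w2,w3,w4,w5,w6,w7 with w0→w1→w2→w3→w4→w5→w6→w7→w0) is antisymmetric. Sending even-indexed worlds to s and odd-indexed worlds to t is a surjective bounded morphism onto the two-world frame with s↔t, which is not antisymmetric.
Hence antisymmetry is not modally definable.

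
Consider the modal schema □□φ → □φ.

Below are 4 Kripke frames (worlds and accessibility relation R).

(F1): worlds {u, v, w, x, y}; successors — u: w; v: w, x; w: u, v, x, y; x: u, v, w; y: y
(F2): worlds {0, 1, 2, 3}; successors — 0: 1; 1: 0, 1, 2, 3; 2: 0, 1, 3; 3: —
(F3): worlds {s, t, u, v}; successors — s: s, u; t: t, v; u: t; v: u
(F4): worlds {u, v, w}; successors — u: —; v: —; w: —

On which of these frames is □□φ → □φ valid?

Frame correspondent (Sahlqvist): ∀x ∀y (Rxy → ∃z (Rxz ∧ Rzy)) — i.e. density.
(F1): fails — Ruw but no z with Ruz and Rzw.
(F2): holds.
(F3): fails — Rvu but no z with Rvz and Rzu.
(F4): holds.
Valid on: (F2), (F4).

(F2), (F4)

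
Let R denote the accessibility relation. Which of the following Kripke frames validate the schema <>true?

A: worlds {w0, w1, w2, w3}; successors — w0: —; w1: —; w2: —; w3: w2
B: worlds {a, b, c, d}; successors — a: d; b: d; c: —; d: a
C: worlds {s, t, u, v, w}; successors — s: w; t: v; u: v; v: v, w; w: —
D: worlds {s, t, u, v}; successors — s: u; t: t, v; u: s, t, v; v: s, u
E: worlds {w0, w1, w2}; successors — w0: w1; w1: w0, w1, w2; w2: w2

Frame correspondent (Sahlqvist): forall x exists y Rxy — i.e. seriality.
A: fails — world w0 has no successor.
B: fails — world c has no successor.
C: fails — world w has no successor.
D: condition met.
E: condition met.
Valid on: D, E.

D, E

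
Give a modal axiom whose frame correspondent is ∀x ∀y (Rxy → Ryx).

The condition is symmetry. The B schema ψ → □◇ψ defines it.
Suppose ψ→□◇ψ is valid. Take Rxy and set V(ψ)={x}. Then ψ at x, so □◇ψ at x, so ◇ψ at y, so some z with Ryz has ψ; z=x, i.e. Ryx.

ψ → □◇ψ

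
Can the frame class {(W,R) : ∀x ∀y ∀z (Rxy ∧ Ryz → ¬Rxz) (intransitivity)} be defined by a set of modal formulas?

If a class were modally definable it would be closed under surjective bounded morphisms (Goldblatt–Thomason).
The 3-cycle (worlds w0,w1,w2 with w0→w1→w2→w0) is intransitive. Mapping every world to a single reflexive point • is a surjective bounded morphism; the reflexive point is not intransitive (R••∧R•• but R••).
Hence intransitivity is not modally definable.

Not definable by any modal formula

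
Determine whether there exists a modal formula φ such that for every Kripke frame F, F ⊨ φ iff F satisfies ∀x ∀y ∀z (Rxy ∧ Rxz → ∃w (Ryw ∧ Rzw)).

Yes: it is convergence, defined by the .2 schema ◇□r → □◇r.
Suppose ◇□r→□◇r is valid. Take Rxy, Rxz and set V(r)={w : Ryw}. Then □r at y so ◇□r at x, so □◇r at x, so ◇r at z, giving w with Rzw and Ryw.

Yes — defined by ◇□r → □◇r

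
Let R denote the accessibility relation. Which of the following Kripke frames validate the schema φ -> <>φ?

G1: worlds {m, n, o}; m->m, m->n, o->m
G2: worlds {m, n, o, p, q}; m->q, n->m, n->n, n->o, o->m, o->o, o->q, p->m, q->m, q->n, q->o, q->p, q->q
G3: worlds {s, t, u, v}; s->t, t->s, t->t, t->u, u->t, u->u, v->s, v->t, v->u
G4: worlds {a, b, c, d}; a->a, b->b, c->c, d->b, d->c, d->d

Frame correspondent (Sahlqvist): forall x Rxx — i.e. reflexivity.
G1: fails — world n does not see itself.
G2: fails — world m does not see itself.
G3: fails — world s does not see itself.
G4: ✓.
Valid on: G4.

G4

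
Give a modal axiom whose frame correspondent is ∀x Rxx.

□q → q

The condition is reflexivity. The T schema □q → q defines it.
Suppose □q→q is valid. At any x set V(q)={w : Rxw}. Then □q holds at x, so q holds at x, i.e. Rxx.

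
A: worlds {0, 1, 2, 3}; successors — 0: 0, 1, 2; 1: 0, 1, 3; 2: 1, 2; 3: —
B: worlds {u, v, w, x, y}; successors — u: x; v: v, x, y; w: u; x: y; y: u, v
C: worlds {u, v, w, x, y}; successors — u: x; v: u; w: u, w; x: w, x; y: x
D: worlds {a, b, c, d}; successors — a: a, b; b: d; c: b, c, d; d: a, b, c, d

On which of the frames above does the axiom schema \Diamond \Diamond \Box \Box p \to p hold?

The schema corresponds to a generalized confluence (Geach) condition: \forall x \forall y (x R^2 y \to \exists w (y R^2 w \wedge x = w)).
A: fails — 0R²3 but no w with 3R²w and 0=w.
B: fails — uR²y but no t with yR²t and u=t.
C: fails — vR²x but no t with xR²t and v=t.
D: fails — cR²a but no w with aR²w and c=w.
Valid on no frame.

none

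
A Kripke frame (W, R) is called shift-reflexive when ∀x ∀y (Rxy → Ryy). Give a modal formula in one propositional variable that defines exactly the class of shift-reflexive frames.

This is shift-reflexivity; the standard corresponding axiom is T□: □(□s → s).
Suppose □(□s→s) is valid. Take Rxy and set V(s)={w : Ryw}. Then at y, □s holds; since □(□s→s) at x, □s→s at y, so s at y, i.e. Ryy.

□(□s → s)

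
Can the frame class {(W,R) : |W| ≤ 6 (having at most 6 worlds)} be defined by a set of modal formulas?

Not modally definable

Any modally definable frame class is closed under disjoint unions.
Any modal formula valid on each of 7 disjoint one-world frames is valid on their disjoint union (validity is preserved under disjoint unions). Each one-world frame has |W|=1≤6, but the union has |W|=7.
Hence having at most 6 worlds is not modally definable.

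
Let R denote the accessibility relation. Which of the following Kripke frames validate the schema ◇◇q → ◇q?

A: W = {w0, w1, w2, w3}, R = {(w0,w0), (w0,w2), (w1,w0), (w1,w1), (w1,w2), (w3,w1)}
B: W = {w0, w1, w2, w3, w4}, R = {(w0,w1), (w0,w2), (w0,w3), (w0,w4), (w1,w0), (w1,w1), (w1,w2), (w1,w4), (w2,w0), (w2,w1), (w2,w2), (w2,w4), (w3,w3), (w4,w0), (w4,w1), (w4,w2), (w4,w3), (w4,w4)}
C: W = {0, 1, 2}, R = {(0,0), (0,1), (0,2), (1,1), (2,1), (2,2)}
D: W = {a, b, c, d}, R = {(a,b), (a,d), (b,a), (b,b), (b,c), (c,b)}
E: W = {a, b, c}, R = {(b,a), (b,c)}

Frame correspondent (Sahlqvist): ∀x ∀y ∀z (Rxy ∧ Ryz → Rxz) — i.e. transitivity.
A: fails — Rw3w1 and Rw1w2 but not Rw3w2.
B: fails — Rw1w0 and Rw0w3 but not Rw1w3.
C: ✓.
D: fails — Rab and Rbc but not Rac.
E: ✓.
Valid on: C, E.

C, E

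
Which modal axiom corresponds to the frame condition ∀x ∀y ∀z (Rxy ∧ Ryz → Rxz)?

□s → □□s

A defining formula is □s → □□s (the 4 axiom).
Suppose □s→□□s is valid. Take Rxy, Ryz and set V(s)={w : Rxw}. Then □s at x, so □□s at x, so □s at y, so s at z, i.e. Rxz.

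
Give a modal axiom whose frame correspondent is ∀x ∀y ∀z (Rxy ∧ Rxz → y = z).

This is partial functionality; the standard corresponding axiom is CD: ◇ψ → □ψ.

◇ψ → □ψ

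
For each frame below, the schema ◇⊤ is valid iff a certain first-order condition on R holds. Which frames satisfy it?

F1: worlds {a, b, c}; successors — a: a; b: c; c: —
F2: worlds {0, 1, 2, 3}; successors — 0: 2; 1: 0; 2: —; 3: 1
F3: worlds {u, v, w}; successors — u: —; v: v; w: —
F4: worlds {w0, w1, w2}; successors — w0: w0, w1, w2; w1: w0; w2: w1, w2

F4

This is the axiom for seriality; its first-order frame correspondent is ∀x ∃y Rxy.
F1: fails — world c has no successor.
F2: fails — world 2 has no successor.
F3: fails — world u has no successor.
F4: holds.
Valid on: F4.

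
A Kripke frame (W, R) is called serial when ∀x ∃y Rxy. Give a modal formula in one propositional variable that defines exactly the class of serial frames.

This is seriality; the standard corresponding axiom is D: □r → ◇r.
Suppose □r→◇r is valid. At any x set V(r)=W. Then □r at x, so ◇r at x, so x has a successor.

□r → ◇r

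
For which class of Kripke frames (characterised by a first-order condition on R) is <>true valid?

seriality

This schema is equivalent to the D axiom □ψ → ◇ψ.
Its frame correspondent is seriality — forall x exists y Rxy.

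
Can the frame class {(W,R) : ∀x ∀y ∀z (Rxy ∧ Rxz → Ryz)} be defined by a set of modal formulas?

The condition is the Euclidean property. A defining modal formula is ◇r → □◇r.

Yes, by ◇r → □◇r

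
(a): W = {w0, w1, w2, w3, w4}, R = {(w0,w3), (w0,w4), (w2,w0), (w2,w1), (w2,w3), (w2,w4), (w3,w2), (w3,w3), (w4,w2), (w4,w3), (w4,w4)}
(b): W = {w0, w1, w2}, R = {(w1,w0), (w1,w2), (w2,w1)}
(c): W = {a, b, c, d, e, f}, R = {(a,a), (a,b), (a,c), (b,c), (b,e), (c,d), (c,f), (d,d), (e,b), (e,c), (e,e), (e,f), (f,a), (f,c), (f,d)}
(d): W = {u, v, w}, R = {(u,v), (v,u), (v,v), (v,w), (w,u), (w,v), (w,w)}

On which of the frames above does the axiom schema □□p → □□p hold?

(a), (b), (c), (d)

Frame correspondent (Sahlqvist): ∀x ∀z (xR²z → ∃w (xR²w ∧ z = w)) — i.e. a generalized confluence (Geach) condition.
(a): satisfies the condition.
(b): satisfies the condition.
(c): satisfies the condition.
(d): satisfies the condition.
Valid on: (a), (b), (c), (d).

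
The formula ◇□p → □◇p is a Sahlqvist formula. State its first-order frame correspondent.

This is the .2 axiom.
It corresponds to convergence: ∀x ∀y ∀z (Rxy ∧ Rxz → ∃w (Ryw ∧ Rzw)).

convergence: ∀x ∀y ∀z (Rxy ∧ Rxz → ∃w (Ryw ∧ Rzw))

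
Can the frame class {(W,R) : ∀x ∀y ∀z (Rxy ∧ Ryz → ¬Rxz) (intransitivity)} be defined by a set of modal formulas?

Not modally definable

Modal frame validity is preserved under surjective bounded morphisms.
The 7-cycle (worlds a,b,c,d,e,f,g with a→b→c→d→e→f→g→a) is intransitive. Mapping every world to a single reflexive point • is a surjective bounded morphism; the reflexive point is not intransitive (R••∧R•• but R••).
So the class is not modally definable.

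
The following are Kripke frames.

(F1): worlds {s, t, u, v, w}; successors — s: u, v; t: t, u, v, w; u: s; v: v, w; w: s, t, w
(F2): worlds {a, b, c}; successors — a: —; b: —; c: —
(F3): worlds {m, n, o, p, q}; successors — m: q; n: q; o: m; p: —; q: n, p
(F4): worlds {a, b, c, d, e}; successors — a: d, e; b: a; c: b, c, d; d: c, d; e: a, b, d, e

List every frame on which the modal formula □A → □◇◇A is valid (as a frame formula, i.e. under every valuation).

This is the axiom for a generalized confluence (Geach) condition; its first-order frame correspondent is ∀x ∀z (xRz → ∃w (xRw ∧ zR²w)).
(F1): satisfies the condition.
(F2): satisfies the condition.
(F3): fails — oRm but no w with oRw and mR²w.
(F4): satisfies the condition.
Valid on: (F1), (F2), (F4).

(F1), (F2), (F4)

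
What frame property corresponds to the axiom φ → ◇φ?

This is frame-equivalent to □φ → φ (substitute ¬φ for φ and contrapose).
Suppose □φ→φ is valid. At any x set V(φ)={w : Rxw}. Then □φ holds at x, so φ holds at x, i.e. Rxx.

reflexivity: ∀x Rxx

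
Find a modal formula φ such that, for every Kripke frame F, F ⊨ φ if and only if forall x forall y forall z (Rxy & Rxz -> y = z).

The condition is partial functionality. The CD schema ◇ψ → □ψ defines it.
Suppose ◇ψ→□ψ is valid. Take Rxy, Rxz and set V(ψ)={y}. Then ◇ψ at x, so □ψ at x, so ψ at z, i.e. z=y.

◇ψ → □ψ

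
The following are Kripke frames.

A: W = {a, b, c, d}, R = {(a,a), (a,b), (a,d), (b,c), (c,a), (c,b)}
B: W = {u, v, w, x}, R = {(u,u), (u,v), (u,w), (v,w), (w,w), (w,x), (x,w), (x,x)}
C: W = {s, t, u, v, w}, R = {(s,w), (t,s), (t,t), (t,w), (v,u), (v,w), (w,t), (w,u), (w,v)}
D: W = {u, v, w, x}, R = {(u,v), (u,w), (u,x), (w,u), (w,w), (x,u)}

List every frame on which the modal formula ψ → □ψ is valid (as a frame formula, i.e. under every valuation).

Frame correspondent (Sahlqvist): ∀x ∀z (xRz → ∃w (x = w ∧ z = w)) — i.e. a generalized confluence (Geach) condition.
A: fails — aRb but a ≠ b.
B: fails — uRv but u ≠ v.
C: fails — sRw but s ≠ w.
D: fails — uRv but u ≠ v.
Valid on no frame.

none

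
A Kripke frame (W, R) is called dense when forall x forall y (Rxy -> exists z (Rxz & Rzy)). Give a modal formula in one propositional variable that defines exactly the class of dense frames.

A defining formula is □□s → □s (the C4 axiom).
Suppose □□s→□s is valid. Take Rxy and set V(s)={w : xR²w}. Then □□s at x, so □s at x, so s at y, i.e. ∃z(Rxz∧Rzy).

□□s → □s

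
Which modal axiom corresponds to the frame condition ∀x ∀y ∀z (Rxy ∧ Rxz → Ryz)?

This is the Euclidean property; the standard corresponding axiom is 5: ◇q → □◇q.
Suppose ◇q→□◇q is valid. Take Rxy, Rxz and set V(q)={y}. Then ◇q at x, so □◇q at x, so ◇q at z, so some w with Rzw has q; w=y, i.e. Rzy. By symmetry of the argument, Ryz.

◇q → □◇q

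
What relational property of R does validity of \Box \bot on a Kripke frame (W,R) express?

□⊥ is valid iff no world has any successor (otherwise □⊥ fails at any world with one).

emptiness of R: \forall x \forall y \neg Rxy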